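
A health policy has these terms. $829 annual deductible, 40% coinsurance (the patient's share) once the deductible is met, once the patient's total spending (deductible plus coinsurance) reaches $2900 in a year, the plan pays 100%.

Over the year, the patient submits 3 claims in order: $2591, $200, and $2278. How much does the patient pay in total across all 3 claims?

Bill 1, $2591: $829 to deductible, leaving $1762; 40% of $1762 = $704.80. Patient pays $1533.80; OOP now $1533.80.
Bill 2, $200: 40% coinsurance on $200 = $80. Cost to patient: $80. OOP to date $1613.80.
Bill 3, $2278: deductible already satisfied, so patient's share is 40% × $2278 = $911.20. Patient pays $911.20; OOP now $2525.
Total paid by the patient: $1533.80 + $80 + $911.20 = $2525.

$2525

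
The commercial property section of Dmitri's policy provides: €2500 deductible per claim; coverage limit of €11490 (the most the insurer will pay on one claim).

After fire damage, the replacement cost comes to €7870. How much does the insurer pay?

€5370

After the deductible, €7870 − €2500 = €5370 remains.
€5370 is within the €11490 limit, so the insurer pays €5370.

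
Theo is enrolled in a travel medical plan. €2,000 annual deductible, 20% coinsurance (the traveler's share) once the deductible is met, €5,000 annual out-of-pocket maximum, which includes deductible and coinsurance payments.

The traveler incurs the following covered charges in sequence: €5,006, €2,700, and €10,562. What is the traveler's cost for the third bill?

€1,858.80

Claim 1 — €5,006: deductible takes €2,000, €3,006 remains; 20% of €3,006 = €601.20. Cost to traveler: €2,601.20. OOP to date €2,601.20.
Claim 2 — €2,700: deductible already satisfied, so traveler's share is 20% × €2,700 = €540. Traveler owes €540 (running OOP €3,141.20).
Claim 3 — €10,562: 20% coinsurance on €10,562 = €2,112.40. OOP would hit €5,253.60 > €5,000, so the cap limits the traveler to €5,000 − €3,141.20 = €1,858.80.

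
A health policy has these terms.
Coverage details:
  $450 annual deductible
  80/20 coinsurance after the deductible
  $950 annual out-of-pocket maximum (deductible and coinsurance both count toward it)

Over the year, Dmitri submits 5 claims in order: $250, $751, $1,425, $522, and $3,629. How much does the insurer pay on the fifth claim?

$3,628.60

Claim 1 — $250: fully absorbed by the deductible. Patient pays $250; OOP now $250. Insurer: $250 − $250 = $0.
Claim 2 — $751: $200 finishes the deductible; $551 goes to coinsurance; coinsurance $551 × 20% = $110.20. Patient pays $310.20; OOP now $560.20. Plan pays $751 − $310.20 = $440.80.
Claim 3 — $1,425: deductible met; 20% of $1,425 = $285. Cost to patient: $285. OOP to date $845.20. Plan pays $1,425 − $285 = $1,140.
Claim 4 — $522: deductible met; 20% of $522 = $104.40. Patient owes $104.40 (running OOP $949.60). Insurer: $522 − $104.40 = $417.60.
Claim 5 — $3,629: deductible met; 20% of $3,629 = $725.80. Adding that to $949.60 gives $1,675.40, past the $950 cap; patient pays only $950 − $949.60 = $0.40. Plan pays $3,629 − $0.40 = $3,628.60.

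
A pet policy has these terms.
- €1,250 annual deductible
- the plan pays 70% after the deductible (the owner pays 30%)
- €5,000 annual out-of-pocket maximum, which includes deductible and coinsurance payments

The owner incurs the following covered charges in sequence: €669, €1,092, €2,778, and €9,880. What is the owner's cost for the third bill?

€833.40

Bill 1, €669: entire amount goes to the deductible. Owner owes €669 (running OOP €669).
Bill 2, €1,092: €581 to deductible, leaving €511; coinsurance €511 × 30% = €153.30. Cost to owner: €734.30. OOP to date €1,403.30.
Bill 3, €2,778: 30% coinsurance on €2,778 = €833.40. Owner owes €833.40 (running OOP €2,236.70).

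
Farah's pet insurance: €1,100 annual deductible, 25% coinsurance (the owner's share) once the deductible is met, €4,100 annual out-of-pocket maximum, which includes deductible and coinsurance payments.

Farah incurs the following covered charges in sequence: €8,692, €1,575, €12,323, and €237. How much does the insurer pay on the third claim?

Claim 1 (€8,692): €1,100 to deductible, leaving €7,592; coinsurance €7,592 × 25% = €1,898. Owner owes €2,998 (running OOP €2,998). Plan pays €8,692 − €2,998 = €5,694.
Claim 2 (€1,575): deductible met; 25% of €1,575 = €393.75. Owner pays €393.75; OOP now €3,391.75. Insurer: €1,575 − €393.75 = €1,181.25.
Claim 3 (€12,323): deductible already satisfied, so owner's share is 25% × €12,323 = €3,080.75. Adding that to €3,391.75 gives €6,472.50, past the €4,100 cap; owner pays only €4,100 − €3,391.75 = €708.25. Insurer: €12,323 − €708.25 = €11,614.75.

€11,614.75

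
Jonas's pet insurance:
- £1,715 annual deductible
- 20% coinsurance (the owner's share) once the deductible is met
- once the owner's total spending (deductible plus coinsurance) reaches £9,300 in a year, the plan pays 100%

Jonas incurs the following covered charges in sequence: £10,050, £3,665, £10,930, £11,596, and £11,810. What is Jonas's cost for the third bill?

Claim 1 (£10,050): deductible takes £1,715, £8,335 remains; coinsurance £8,335 × 20% = £1,667. Cost to owner: £3,382. OOP to date £3,382.
Claim 2 (£3,665): deductible met; 20% of £3,665 = £733. Owner pays £733; OOP now £4,115.
Claim 3 (£10,930): deductible already satisfied, so owner's share is 20% × £10,930 = £2,186. Cost to owner: £2,186. OOP to date £6,301.

£2,186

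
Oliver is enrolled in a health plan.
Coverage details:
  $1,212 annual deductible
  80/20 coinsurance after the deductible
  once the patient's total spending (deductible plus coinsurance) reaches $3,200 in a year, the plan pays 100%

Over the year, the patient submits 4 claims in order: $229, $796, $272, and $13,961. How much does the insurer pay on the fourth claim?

$11,990

Claim 1 ($229): entire amount goes to the deductible. Cost to patient: $229. OOP to date $229. Insurer: $229 − $229 = $0.
Claim 2 ($796): fully absorbed by the deductible. Patient owes $796 (running OOP $1,025). Plan pays $796 − $796 = $0.
Claim 3 ($272): $187 to deductible, leaving $85; patient's 20% is $17. Patient pays $204; OOP now $1,229. Plan pays $272 − $204 = $68.
Claim 4 ($13,961): deductible met; 20% of $13,961 = $2,792.20. OOP would hit $4,021.20 > $3,200, so the cap limits the patient to $3,200 − $1,229 = $1,971. Plan pays $13,961 − $1,971 = $11,990.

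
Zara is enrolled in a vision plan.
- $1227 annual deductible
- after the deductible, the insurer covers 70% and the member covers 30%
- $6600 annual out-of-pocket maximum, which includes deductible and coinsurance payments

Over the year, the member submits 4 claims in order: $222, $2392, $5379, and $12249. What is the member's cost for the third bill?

#1 ($222): all of it applies to the deductible. Member pays $222; OOP now $222.
#2 ($2392): $1005 finishes the deductible; $1387 goes to coinsurance; coinsurance $1387 × 30% = $416.10. Member pays $1421.10; OOP now $1643.10.
#3 ($5379): 30% coinsurance on $5379 = $1613.70. Member owes $1613.70 (running OOP $3256.80).

$1613.70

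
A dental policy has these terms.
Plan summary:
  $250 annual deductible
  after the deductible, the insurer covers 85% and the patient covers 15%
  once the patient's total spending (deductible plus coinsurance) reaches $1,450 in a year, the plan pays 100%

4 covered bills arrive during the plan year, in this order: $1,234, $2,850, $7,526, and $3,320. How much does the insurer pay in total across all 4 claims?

$13,480

#1 ($1,234): deductible takes $250, $984 remains; patient's 15% is $147.60. Patient pays $397.60; OOP now $397.60. Insurer: $1,234 − $397.60 = $836.40.
#2 ($2,850): deductible already satisfied, so patient's share is 15% × $2,850 = $427.50. Cost to patient: $427.50. OOP to date $825.10. Plan pays $2,850 − $427.50 = $2,422.50.
#3 ($7,526): deductible met; 15% of $7,526 = $1,128.90. That would push OOP to $1,954, over the $1,450 cap, so patient pays $1,450 − $825.10 = $624.90. Insurer: $7,526 − $624.90 = $6,901.10.
#4 ($3,320): 15% coinsurance on $3,320 = $498. That would push OOP to $1,948, over the $1,450 cap, so patient pays $1,450 − $1,450 = $0. Plan pays $3,320 − $0 = $3,320.
Insurer total: $836.40 + $2,422.50 + $6,901.10 + $3,320 = $13,480.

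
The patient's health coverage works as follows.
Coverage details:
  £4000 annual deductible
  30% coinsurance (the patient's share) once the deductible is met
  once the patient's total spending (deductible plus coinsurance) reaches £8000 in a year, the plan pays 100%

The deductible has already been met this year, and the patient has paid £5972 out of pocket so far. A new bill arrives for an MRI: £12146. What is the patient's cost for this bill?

With the deductible met, the entire £12146 is subject to coinsurance.
Patient's 30% share of £12146 is £3643.80.
That would bring total out-of-pocket to £9615.80, past the £8000 cap. The patient is capped at £8000 − £5972 = £2028 on this claim.

£2028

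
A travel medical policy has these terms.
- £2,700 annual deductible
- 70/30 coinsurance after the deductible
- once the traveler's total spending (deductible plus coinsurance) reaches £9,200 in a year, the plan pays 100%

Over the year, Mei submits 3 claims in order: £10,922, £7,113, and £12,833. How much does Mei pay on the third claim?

£1,899.50

Bill 1, £10,922: £2,700 finishes the deductible; £8,222 goes to coinsurance; 30% of £8,222 = £2,466.60. Traveler owes £5,166.60 (running OOP £5,166.60).
Bill 2, £7,113: deductible already satisfied, so traveler's share is 30% × £7,113 = £2,133.90. Cost to traveler: £2,133.90. OOP to date £7,300.50.
Bill 3, £12,833: 30% coinsurance on £12,833 = £3,849.90. Adding that to £7,300.50 gives £11,150.40, past the £9,200 cap; traveler pays only £9,200 − £7,300.50 = £1,899.50.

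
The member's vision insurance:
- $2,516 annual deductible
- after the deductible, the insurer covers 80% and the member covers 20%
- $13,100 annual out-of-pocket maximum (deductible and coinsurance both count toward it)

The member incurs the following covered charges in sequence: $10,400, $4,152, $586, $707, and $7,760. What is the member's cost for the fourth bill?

Claim 1 ($10,400): $2,516 to deductible, leaving $7,884; 20% of $7,884 = $1,576.80. Member owes $4,092.80 (running OOP $4,092.80).
Claim 2 ($4,152): deductible already satisfied, so member's share is 20% × $4,152 = $830.40. Member pays $830.40; OOP now $4,923.20.
Claim 3 ($586): 20% coinsurance on $586 = $117.20. Member pays $117.20; OOP now $5,040.40.
Claim 4 ($707): deductible met; 20% of $707 = $141.40. Cost to member: $141.40. OOP to date $5,181.80.

$141.40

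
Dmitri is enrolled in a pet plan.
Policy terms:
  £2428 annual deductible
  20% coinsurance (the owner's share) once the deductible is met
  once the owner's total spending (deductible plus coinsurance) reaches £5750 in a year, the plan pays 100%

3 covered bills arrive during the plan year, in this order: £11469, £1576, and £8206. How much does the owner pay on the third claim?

£1198.60

Claim 1 — £11469: deductible takes £2428, £9041 remains; coinsurance £9041 × 20% = £1808.20. Cost to owner: £4236.20. OOP to date £4236.20.
Claim 2 — £1576: deductible met; 20% of £1576 = £315.20. Owner pays £315.20; OOP now £4551.40.
Claim 3 — £8206: deductible already satisfied, so owner's share is 20% × £8206 = £1641.20. That would push OOP to £6192.60, over the £5750 cap, so owner pays £5750 − £4551.40 = £1198.60.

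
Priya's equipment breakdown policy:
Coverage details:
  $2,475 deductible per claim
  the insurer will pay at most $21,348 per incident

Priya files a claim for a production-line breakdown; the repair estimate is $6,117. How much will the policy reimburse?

Subtract the deductible: $6,117 − $2,475 = $3,642.
That's under the $21,348 cap, so the insurer reimburses the full $3,642.

$3,642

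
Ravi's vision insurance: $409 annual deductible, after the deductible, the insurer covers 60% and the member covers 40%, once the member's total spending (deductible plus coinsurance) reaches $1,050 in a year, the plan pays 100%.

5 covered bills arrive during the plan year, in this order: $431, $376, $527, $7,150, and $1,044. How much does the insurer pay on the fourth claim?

Claim 1 ($431): $409 to deductible, leaving $22; member's 40% is $8.80. Member owes $417.80 (running OOP $417.80). Plan pays $431 − $417.80 = $13.20.
Claim 2 ($376): 40% coinsurance on $376 = $150.40. Cost to member: $150.40. OOP to date $568.20. Insurer: $376 − $150.40 = $225.60.
Claim 3 ($527): deductible already satisfied, so member's share is 40% × $527 = $210.80. Member owes $210.80 (running OOP $779). Plan pays $527 − $210.80 = $316.20.
Claim 4 ($7,150): deductible met; 40% of $7,150 = $2,860. That would push OOP to $3,639, over the $1,050 cap, so member pays $1,050 − $779 = $271. Plan pays $7,150 − $271 = $6,879.

$6,879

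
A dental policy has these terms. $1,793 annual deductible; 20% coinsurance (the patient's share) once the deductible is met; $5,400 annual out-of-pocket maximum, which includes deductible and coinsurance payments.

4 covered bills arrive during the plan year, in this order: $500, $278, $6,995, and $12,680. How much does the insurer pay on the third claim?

#1 ($500): all of it applies to the deductible. Patient owes $500 (running OOP $500). Plan pays $500 − $500 = $0.
#2 ($278): entire amount goes to the deductible. Patient pays $278; OOP now $778. Insurer: $278 − $278 = $0.
#3 ($6,995): deductible takes $1,015, $5,980 remains; coinsurance $5,980 × 20% = $1,196. Cost to patient: $2,211. OOP to date $2,989. Plan pays $6,995 − $2,211 = $4,784.

$4,784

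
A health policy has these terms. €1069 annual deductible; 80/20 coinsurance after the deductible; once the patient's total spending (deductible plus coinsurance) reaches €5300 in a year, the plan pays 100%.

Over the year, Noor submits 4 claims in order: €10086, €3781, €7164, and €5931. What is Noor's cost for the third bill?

€1432.80

Bill 1, €10086: €1069 to deductible, leaving €9017; 20% of €9017 = €1803.40. Patient pays €2872.40; OOP now €2872.40.
Bill 2, €3781: deductible already satisfied, so patient's share is 20% × €3781 = €756.20. Patient pays €756.20; OOP now €3628.60.
Bill 3, €7164: 20% coinsurance on €7164 = €1432.80. Cost to patient: €1432.80. OOP to date €5061.40.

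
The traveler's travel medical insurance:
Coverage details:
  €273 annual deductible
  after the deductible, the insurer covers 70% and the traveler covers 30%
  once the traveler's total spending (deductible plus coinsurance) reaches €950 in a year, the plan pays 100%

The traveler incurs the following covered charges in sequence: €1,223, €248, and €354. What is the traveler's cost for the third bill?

€106.20

#1 (€1,223): €273 finishes the deductible; €950 goes to coinsurance; coinsurance €950 × 30% = €285. Cost to traveler: €558. OOP to date €558.
#2 (€248): deductible already satisfied, so traveler's share is 30% × €248 = €74.40. Cost to traveler: €74.40. OOP to date €632.40.
#3 (€354): deductible met; 30% of €354 = €106.20. Traveler pays €106.20; OOP now €738.60.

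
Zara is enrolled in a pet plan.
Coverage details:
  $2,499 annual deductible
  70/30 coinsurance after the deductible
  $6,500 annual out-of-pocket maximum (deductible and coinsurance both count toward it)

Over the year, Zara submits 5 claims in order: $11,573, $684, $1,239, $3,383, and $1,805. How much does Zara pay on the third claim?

#1 ($11,573): deductible takes $2,499, $9,074 remains; owner's 30% is $2,722.20. Owner owes $5,221.20 (running OOP $5,221.20).
#2 ($684): 30% coinsurance on $684 = $205.20. Cost to owner: $205.20. OOP to date $5,426.40.
#3 ($1,239): deductible already satisfied, so owner's share is 30% × $1,239 = $371.70. Owner pays $371.70; OOP now $5,798.10.

$371.70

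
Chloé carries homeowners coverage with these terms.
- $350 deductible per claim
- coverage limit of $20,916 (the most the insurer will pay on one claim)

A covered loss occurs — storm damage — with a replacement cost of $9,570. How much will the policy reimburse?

$9,220

Subtract the deductible: $9,570 − $350 = $9,220.
That's under the $20,916 cap, so the insurer reimburses the full $9,220.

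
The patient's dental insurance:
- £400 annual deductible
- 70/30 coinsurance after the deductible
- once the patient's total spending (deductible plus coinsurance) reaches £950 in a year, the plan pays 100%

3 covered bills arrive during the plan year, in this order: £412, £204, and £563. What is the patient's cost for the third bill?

£168.90

#1 (£412): deductible takes £400, £12 remains; patient's 30% is £3.60. Cost to patient: £403.60. OOP to date £403.60.
#2 (£204): deductible met; 30% of £204 = £61.20. Cost to patient: £61.20. OOP to date £464.80.
#3 (£563): deductible already satisfied, so patient's share is 30% × £563 = £168.90. Patient owes £168.90 (running OOP £633.70).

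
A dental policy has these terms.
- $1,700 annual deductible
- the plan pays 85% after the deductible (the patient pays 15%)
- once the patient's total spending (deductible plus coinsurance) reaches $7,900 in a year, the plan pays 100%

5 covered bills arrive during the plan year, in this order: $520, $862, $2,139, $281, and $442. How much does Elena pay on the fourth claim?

$42.15

Bill 1, $520: fully absorbed by the deductible. Patient owes $520 (running OOP $520).
Bill 2, $862: entire amount goes to the deductible. Cost to patient: $862. OOP to date $1,382.
Bill 3, $2,139: $318 finishes the deductible; $1,821 goes to coinsurance; 15% of $1,821 = $273.15. Patient pays $591.15; OOP now $1,973.15.
Bill 4, $281: deductible met; 15% of $281 = $42.15. Patient owes $42.15 (running OOP $2,015.30).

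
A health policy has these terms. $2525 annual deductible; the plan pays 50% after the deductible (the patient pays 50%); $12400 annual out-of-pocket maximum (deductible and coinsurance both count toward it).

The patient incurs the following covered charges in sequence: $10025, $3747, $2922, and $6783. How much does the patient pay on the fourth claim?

Bill 1, $10025: $2525 finishes the deductible; $7500 goes to coinsurance; 50% of $7500 = $3750. Patient pays $6275; OOP now $6275.
Bill 2, $3747: deductible met; 50% of $3747 = $1873.50. Cost to patient: $1873.50. OOP to date $8148.50.
Bill 3, $2922: 50% coinsurance on $2922 = $1461. Cost to patient: $1461. OOP to date $9609.50.
Bill 4, $6783: 50% coinsurance on $6783 = $3391.50. Adding that to $9609.50 gives $13001, past the $12400 cap; patient pays only $12400 − $9609.50 = $2790.50.

$2790.50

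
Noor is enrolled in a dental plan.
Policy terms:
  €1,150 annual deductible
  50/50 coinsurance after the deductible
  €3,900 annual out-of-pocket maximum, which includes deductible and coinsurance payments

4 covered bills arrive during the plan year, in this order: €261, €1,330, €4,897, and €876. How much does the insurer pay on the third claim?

€2,448.50

Bill 1, €261: entire amount goes to the deductible. Cost to patient: €261. OOP to date €261. Insurer: €261 − €261 = €0.
Bill 2, €1,330: €889 to deductible, leaving €441; 50% of €441 = €220.50. Patient pays €1,109.50; OOP now €1,370.50. Plan pays €1,330 − €1,109.50 = €220.50.
Bill 3, €4,897: deductible already satisfied, so patient's share is 50% × €4,897 = €2,448.50. Patient pays €2,448.50; OOP now €3,819. Insurer: €4,897 − €2,448.50 = €2,448.50.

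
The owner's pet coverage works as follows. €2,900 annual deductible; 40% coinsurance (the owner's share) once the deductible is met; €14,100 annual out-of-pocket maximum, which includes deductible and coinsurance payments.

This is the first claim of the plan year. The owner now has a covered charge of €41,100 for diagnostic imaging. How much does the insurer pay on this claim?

Nothing has been paid toward the €2,900 deductible, so the first €2,900 of this charge is applied there.
After the €2,900 deductible portion, €41,100 − €2,900 = €38,200 is subject to coinsurance.
Owner's 40% share of €38,200 is €15,280.
So the owner owes €2,900 + €15,280 = €18,180 before any cap.
That would bring total out-of-pocket to €18,180, past the €14,100 cap. The owner is capped at €14,100 − €0 = €14,100 on this claim.
Insurer pays the balance: €41,100 − €14,100 = €27,000.

€27,000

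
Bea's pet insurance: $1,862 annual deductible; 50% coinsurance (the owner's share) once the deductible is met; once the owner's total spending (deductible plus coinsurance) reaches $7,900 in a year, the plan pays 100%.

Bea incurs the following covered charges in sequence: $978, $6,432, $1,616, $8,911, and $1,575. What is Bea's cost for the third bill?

Bill 1, $978: entire amount goes to the deductible. Cost to owner: $978. OOP to date $978.
Bill 2, $6,432: $884 finishes the deductible; $5,548 goes to coinsurance; 50% of $5,548 = $2,774. Owner owes $3,658 (running OOP $4,636).
Bill 3, $1,616: deductible already satisfied, so owner's share is 50% × $1,616 = $808. Owner pays $808; OOP now $5,444.

$808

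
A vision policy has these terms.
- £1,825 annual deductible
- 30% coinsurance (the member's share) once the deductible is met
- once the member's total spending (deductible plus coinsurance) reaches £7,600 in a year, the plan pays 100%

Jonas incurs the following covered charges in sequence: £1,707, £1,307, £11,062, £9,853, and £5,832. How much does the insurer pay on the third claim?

£7,743.40

Claim 1 (£1,707): entire amount goes to the deductible. Cost to member: £1,707. OOP to date £1,707. Plan pays £1,707 − £1,707 = £0.
Claim 2 (£1,307): deductible takes £118, £1,189 remains; coinsurance £1,189 × 30% = £356.70. Cost to member: £474.70. OOP to date £2,181.70. Plan pays £1,307 − £474.70 = £832.30.
Claim 3 (£11,062): 30% coinsurance on £11,062 = £3,318.60. Member pays £3,318.60; OOP now £5,500.30. Plan pays £11,062 − £3,318.60 = £7,743.40.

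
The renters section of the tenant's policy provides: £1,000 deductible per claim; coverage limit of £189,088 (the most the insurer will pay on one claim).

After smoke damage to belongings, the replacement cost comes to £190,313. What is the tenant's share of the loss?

£1,225

Less the £1,000 deductible: £190,313 − £1,000 = £189,313.
Since £189,313 > £189,088, the payout is capped at £189,088.
Out of pocket: £190,313 − £189,088 = £1,225.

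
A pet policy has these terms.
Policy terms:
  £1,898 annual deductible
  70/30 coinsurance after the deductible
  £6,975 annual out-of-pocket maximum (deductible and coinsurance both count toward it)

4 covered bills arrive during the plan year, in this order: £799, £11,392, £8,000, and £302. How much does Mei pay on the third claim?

Bill 1, £799: entire amount goes to the deductible. Owner pays £799; OOP now £799.
Bill 2, £11,392: £1,099 finishes the deductible; £10,293 goes to coinsurance; coinsurance £10,293 × 30% = £3,087.90. Cost to owner: £4,186.90. OOP to date £4,985.90.
Bill 3, £8,000: deductible already satisfied, so owner's share is 30% × £8,000 = £2,400. OOP would hit £7,385.90 > £6,975, so the cap limits the owner to £6,975 − £4,985.90 = £1,989.10.

£1,989.10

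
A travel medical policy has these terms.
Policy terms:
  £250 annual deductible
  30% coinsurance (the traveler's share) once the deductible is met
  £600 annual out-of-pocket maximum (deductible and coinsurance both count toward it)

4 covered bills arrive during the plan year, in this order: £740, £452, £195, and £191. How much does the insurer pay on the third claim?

£136.50

Claim 1 — £740: £250 to deductible, leaving £490; traveler's 30% is £147. Traveler owes £397 (running OOP £397). Insurer: £740 − £397 = £343.
Claim 2 — £452: deductible met; 30% of £452 = £135.60. Cost to traveler: £135.60. OOP to date £532.60. Insurer: £452 − £135.60 = £316.40.
Claim 3 — £195: deductible already satisfied, so traveler's share is 30% × £195 = £58.50. Cost to traveler: £58.50. OOP to date £591.10. Insurer: £195 − £58.50 = £136.50.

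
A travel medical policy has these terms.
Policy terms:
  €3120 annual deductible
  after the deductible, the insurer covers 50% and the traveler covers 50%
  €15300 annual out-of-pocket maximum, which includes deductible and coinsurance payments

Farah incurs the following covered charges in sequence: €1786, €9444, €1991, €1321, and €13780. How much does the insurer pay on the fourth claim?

Claim 1 — €1786: fully absorbed by the deductible. Traveler owes €1786 (running OOP €1786). Insurer: €1786 − €1786 = €0.
Claim 2 — €9444: €1334 to deductible, leaving €8110; traveler's 50% is €4055. Traveler pays €5389; OOP now €7175. Insurer: €9444 − €5389 = €4055.
Claim 3 — €1991: deductible already satisfied, so traveler's share is 50% × €1991 = €995.50. Cost to traveler: €995.50. OOP to date €8170.50. Plan pays €1991 − €995.50 = €995.50.
Claim 4 — €1321: 50% coinsurance on €1321 = €660.50. Traveler owes €660.50 (running OOP €8831). Plan pays €1321 − €660.50 = €660.50.

€660.50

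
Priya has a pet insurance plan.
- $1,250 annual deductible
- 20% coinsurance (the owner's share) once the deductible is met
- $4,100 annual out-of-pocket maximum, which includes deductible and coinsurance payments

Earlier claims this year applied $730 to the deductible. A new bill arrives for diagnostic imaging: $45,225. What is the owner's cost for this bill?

$3,370

Remaining deductible: $1,250 − $730 = $520.
The remaining $44,705 (= $45,225 − $520) moves to coinsurance.
Coinsurance: $44,705 × 20% = $8,941.
Owner responsibility before any cap: $520 + $8,941 = $9,461.
Year-to-date out-of-pocket would reach $730 + $9,461 = $10,191, above the $4,100 maximum, so the owner pays only $4,100 − $730 = $3,370.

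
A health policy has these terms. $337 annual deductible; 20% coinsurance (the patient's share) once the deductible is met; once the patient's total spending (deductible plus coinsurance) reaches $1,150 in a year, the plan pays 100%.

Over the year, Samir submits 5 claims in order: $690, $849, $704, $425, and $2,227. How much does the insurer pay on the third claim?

$563.20

#1 ($690): $337 finishes the deductible; $353 goes to coinsurance; patient's 20% is $70.60. Patient pays $407.60; OOP now $407.60. Insurer: $690 − $407.60 = $282.40.
#2 ($849): deductible met; 20% of $849 = $169.80. Patient pays $169.80; OOP now $577.40. Insurer: $849 − $169.80 = $679.20.
#3 ($704): deductible met; 20% of $704 = $140.80. Patient pays $140.80; OOP now $718.20. Plan pays $704 − $140.80 = $563.20.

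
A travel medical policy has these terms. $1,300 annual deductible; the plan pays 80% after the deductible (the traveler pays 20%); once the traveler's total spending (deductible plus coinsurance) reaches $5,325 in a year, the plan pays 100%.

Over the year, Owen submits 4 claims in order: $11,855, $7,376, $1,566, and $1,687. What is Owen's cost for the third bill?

Bill 1, $11,855: $1,300 finishes the deductible; $10,555 goes to coinsurance; traveler's 20% is $2,111. Traveler pays $3,411; OOP now $3,411.
Bill 2, $7,376: deductible already satisfied, so traveler's share is 20% × $7,376 = $1,475.20. Cost to traveler: $1,475.20. OOP to date $4,886.20.
Bill 3, $1,566: deductible already satisfied, so traveler's share is 20% × $1,566 = $313.20. Traveler owes $313.20 (running OOP $5,199.40).

$313.20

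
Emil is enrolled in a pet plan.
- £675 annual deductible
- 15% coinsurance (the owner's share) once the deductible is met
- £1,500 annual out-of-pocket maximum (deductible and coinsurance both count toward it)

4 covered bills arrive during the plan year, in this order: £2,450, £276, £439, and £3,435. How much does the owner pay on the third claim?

#1 (£2,450): deductible takes £675, £1,775 remains; 15% of £1,775 = £266.25. Cost to owner: £941.25. OOP to date £941.25.
#2 (£276): deductible met; 15% of £276 = £41.40. Owner pays £41.40; OOP now £982.65.
#3 (£439): deductible already satisfied, so owner's share is 15% × £439 = £65.85. Owner pays £65.85; OOP now £1,048.50.

£65.85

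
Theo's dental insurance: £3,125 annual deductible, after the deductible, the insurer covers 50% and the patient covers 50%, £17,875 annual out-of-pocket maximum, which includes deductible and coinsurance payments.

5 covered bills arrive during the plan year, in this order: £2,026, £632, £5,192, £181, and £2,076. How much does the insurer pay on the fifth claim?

Bill 1, £2,026: fully absorbed by the deductible. Patient pays £2,026; OOP now £2,026. Insurer: £2,026 − £2,026 = £0.
Bill 2, £632: fully absorbed by the deductible. Cost to patient: £632. OOP to date £2,658. Plan pays £632 − £632 = £0.
Bill 3, £5,192: £467 finishes the deductible; £4,725 goes to coinsurance; 50% of £4,725 = £2,362.50. Patient pays £2,829.50; OOP now £5,487.50. Plan pays £5,192 − £2,829.50 = £2,362.50.
Bill 4, £181: deductible already satisfied, so patient's share is 50% × £181 = £90.50. Patient pays £90.50; OOP now £5,578. Insurer: £181 − £90.50 = £90.50.
Bill 5, £2,076: deductible met; 50% of £2,076 = £1,038. Patient owes £1,038 (running OOP £6,616). Plan pays £2,076 − £1,038 = £1,038.

£1,038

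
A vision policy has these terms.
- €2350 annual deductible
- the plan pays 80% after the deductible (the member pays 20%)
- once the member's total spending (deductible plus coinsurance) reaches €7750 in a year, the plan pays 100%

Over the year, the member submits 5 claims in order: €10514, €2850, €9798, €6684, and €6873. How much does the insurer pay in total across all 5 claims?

#1 (€10514): €2350 finishes the deductible; €8164 goes to coinsurance; 20% of €8164 = €1632.80. Member owes €3982.80 (running OOP €3982.80). Insurer: €10514 − €3982.80 = €6531.20.
#2 (€2850): 20% coinsurance on €2850 = €570. Member owes €570 (running OOP €4552.80). Insurer: €2850 − €570 = €2280.
#3 (€9798): deductible already satisfied, so member's share is 20% × €9798 = €1959.60. Member owes €1959.60 (running OOP €6512.40). Plan pays €9798 − €1959.60 = €7838.40.
#4 (€6684): deductible met; 20% of €6684 = €1336.80. OOP would hit €7849.20 > €7750, so the cap limits the member to €7750 − €6512.40 = €1237.60. Insurer: €6684 − €1237.60 = €5446.40.
#5 (€6873): deductible already satisfied, so member's share is 20% × €6873 = €1374.60. Adding that to €7750 gives €9124.60, past the €7750 cap; member pays only €7750 − €7750 = €0. Plan pays €6873 − €0 = €6873.
Insurer total: €6531.20 + €2280 + €7838.40 + €5446.40 + €6873 = €28969.

€28969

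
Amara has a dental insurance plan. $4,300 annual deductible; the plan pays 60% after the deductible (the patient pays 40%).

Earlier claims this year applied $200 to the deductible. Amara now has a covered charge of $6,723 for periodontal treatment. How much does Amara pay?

$200 of the $4,300 deductible is already met, leaving $4,100.
After the $4,100 deductible portion, $6,723 − $4,100 = $2,623 is subject to coinsurance.
40% of $2,623 = $1,049.20 falls to the patient.
That puts the patient's cost at $4,100 + $1,049.20 = $5,149.20.

$5,149.20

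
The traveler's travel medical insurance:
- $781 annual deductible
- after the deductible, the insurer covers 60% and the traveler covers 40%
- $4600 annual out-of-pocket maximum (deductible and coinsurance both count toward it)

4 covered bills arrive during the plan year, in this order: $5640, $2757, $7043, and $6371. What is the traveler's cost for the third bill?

#1 ($5640): $781 to deductible, leaving $4859; 40% of $4859 = $1943.60. Traveler owes $2724.60 (running OOP $2724.60).
#2 ($2757): deductible already satisfied, so traveler's share is 40% × $2757 = $1102.80. Traveler owes $1102.80 (running OOP $3827.40).
#3 ($7043): 40% coinsurance on $7043 = $2817.20. Adding that to $3827.40 gives $6644.60, past the $4600 cap; traveler pays only $4600 − $3827.40 = $772.60.

$772.60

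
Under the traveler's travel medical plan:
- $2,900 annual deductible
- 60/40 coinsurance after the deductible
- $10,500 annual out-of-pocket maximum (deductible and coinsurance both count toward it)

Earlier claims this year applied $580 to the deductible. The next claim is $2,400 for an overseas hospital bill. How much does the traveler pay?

Remaining deductible: $2,900 − $580 = $2,320.
The remaining $80 (= $2,400 − $2,320) moves to coinsurance.
Traveler's 40% share of $80 is $32.
That puts the traveler's cost at $2,320 + $32 = $2,352 before any cap.
Total out-of-pocket so far would be $580 + $2,352 = $2,932, below the $10,500 cap — no reduction.

$2,352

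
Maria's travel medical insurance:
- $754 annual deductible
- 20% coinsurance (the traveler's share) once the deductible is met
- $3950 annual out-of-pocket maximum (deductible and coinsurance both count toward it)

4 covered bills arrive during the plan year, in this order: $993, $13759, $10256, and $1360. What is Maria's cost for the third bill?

$396.40

Bill 1, $993: $754 to deductible, leaving $239; 20% of $239 = $47.80. Traveler pays $801.80; OOP now $801.80.
Bill 2, $13759: 20% coinsurance on $13759 = $2751.80. Cost to traveler: $2751.80. OOP to date $3553.60.
Bill 3, $10256: deductible already satisfied, so traveler's share is 20% × $10256 = $2051.20. Adding that to $3553.60 gives $5604.80, past the $3950 cap; traveler pays only $3950 − $3553.60 = $396.40.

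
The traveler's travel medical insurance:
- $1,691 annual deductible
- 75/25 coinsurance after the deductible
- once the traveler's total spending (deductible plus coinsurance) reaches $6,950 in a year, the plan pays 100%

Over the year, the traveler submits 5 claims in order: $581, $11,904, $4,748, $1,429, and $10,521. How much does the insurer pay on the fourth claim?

$1,071.75

#1 ($581): entire amount goes to the deductible. Traveler owes $581 (running OOP $581). Plan pays $581 − $581 = $0.
#2 ($11,904): $1,110 to deductible, leaving $10,794; coinsurance $10,794 × 25% = $2,698.50. Traveler owes $3,808.50 (running OOP $4,389.50). Plan pays $11,904 − $3,808.50 = $8,095.50.
#3 ($4,748): deductible already satisfied, so traveler's share is 25% × $4,748 = $1,187. Traveler pays $1,187; OOP now $5,576.50. Insurer: $4,748 − $1,187 = $3,561.
#4 ($1,429): deductible already satisfied, so traveler's share is 25% × $1,429 = $357.25. Traveler pays $357.25; OOP now $5,933.75. Plan pays $1,429 − $357.25 = $1,071.75.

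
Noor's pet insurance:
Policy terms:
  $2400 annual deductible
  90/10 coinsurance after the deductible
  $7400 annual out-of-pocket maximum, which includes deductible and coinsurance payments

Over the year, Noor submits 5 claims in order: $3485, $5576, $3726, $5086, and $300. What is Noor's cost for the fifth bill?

$30

Claim 1 — $3485: $2400 finishes the deductible; $1085 goes to coinsurance; coinsurance $1085 × 10% = $108.50. Cost to owner: $2508.50. OOP to date $2508.50.
Claim 2 — $5576: 10% coinsurance on $5576 = $557.60. Cost to owner: $557.60. OOP to date $3066.10.
Claim 3 — $3726: 10% coinsurance on $3726 = $372.60. Cost to owner: $372.60. OOP to date $3438.70.
Claim 4 — $5086: deductible met; 10% of $5086 = $508.60. Owner pays $508.60; OOP now $3947.30.
Claim 5 — $300: deductible already satisfied, so owner's share is 10% × $300 = $30. Owner pays $30; OOP now $3977.30.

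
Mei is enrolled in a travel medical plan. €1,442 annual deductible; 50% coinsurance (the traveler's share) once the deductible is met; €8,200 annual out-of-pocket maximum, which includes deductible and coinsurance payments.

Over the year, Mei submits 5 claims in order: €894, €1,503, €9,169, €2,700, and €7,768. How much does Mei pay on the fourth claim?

€1,350

#1 (€894): entire amount goes to the deductible. Cost to traveler: €894. OOP to date €894.
#2 (€1,503): €548 to deductible, leaving €955; traveler's 50% is €477.50. Traveler pays €1,025.50; OOP now €1,919.50.
#3 (€9,169): deductible already satisfied, so traveler's share is 50% × €9,169 = €4,584.50. Traveler pays €4,584.50; OOP now €6,504.
#4 (€2,700): deductible met; 50% of €2,700 = €1,350. Cost to traveler: €1,350. OOP to date €7,854.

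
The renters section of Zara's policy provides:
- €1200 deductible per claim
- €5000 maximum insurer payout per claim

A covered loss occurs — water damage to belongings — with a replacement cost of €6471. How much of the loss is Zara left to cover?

After the deductible, €6471 − €1200 = €5271 remains.
€5271 exceeds the €5000 limit, so the insurer pays the limit: €5000.
Tenant's share is the uncovered remainder: €6471 − €5000 = €1471.

€1471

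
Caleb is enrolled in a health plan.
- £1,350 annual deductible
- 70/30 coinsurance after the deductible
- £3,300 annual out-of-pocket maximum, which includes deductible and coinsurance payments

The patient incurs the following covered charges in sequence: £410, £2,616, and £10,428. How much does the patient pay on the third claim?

£1,447.20

Claim 1 — £410: entire amount goes to the deductible. Cost to patient: £410. OOP to date £410.
Claim 2 — £2,616: £940 to deductible, leaving £1,676; patient's 30% is £502.80. Patient pays £1,442.80; OOP now £1,852.80.
Claim 3 — £10,428: 30% coinsurance on £10,428 = £3,128.40. That would push OOP to £4,981.20, over the £3,300 cap, so patient pays £3,300 − £1,852.80 = £1,447.20.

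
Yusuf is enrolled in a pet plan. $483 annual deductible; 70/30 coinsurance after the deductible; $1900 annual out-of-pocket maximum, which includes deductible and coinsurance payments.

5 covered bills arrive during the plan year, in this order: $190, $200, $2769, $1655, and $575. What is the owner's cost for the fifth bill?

Claim 1 — $190: all of it applies to the deductible. Owner pays $190; OOP now $190.
Claim 2 — $200: all of it applies to the deductible. Cost to owner: $200. OOP to date $390.
Claim 3 — $2769: deductible takes $93, $2676 remains; owner's 30% is $802.80. Owner owes $895.80 (running OOP $1285.80).
Claim 4 — $1655: deductible met; 30% of $1655 = $496.50. Cost to owner: $496.50. OOP to date $1782.30.
Claim 5 — $575: deductible already satisfied, so owner's share is 30% × $575 = $172.50. That would push OOP to $1954.80, over the $1900 cap, so owner pays $1900 − $1782.30 = $117.70.

$117.70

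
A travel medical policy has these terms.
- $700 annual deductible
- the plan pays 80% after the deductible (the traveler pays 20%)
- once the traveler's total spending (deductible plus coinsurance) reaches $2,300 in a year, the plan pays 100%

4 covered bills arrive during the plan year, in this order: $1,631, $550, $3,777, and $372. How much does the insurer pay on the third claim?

$3,021.60

Claim 1 — $1,631: deductible takes $700, $931 remains; traveler's 20% is $186.20. Cost to traveler: $886.20. OOP to date $886.20. Insurer: $1,631 − $886.20 = $744.80.
Claim 2 — $550: deductible already satisfied, so traveler's share is 20% × $550 = $110. Traveler owes $110 (running OOP $996.20). Plan pays $550 − $110 = $440.
Claim 3 — $3,777: deductible met; 20% of $3,777 = $755.40. Traveler pays $755.40; OOP now $1,751.60. Insurer: $3,777 − $755.40 = $3,021.60.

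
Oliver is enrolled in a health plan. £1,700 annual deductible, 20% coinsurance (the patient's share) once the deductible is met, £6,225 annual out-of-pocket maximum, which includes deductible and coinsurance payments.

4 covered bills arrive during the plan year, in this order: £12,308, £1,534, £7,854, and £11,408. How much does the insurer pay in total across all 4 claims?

#1 (£12,308): deductible takes £1,700, £10,608 remains; coinsurance £10,608 × 20% = £2,121.60. Cost to patient: £3,821.60. OOP to date £3,821.60. Insurer: £12,308 − £3,821.60 = £8,486.40.
#2 (£1,534): deductible already satisfied, so patient's share is 20% × £1,534 = £306.80. Patient pays £306.80; OOP now £4,128.40. Insurer: £1,534 − £306.80 = £1,227.20.
#3 (£7,854): deductible met; 20% of £7,854 = £1,570.80. Patient pays £1,570.80; OOP now £5,699.20. Plan pays £7,854 − £1,570.80 = £6,283.20.
#4 (£11,408): deductible already satisfied, so patient's share is 20% × £11,408 = £2,281.60. OOP would hit £7,980.80 > £6,225, so the cap limits the patient to £6,225 − £5,699.20 = £525.80. Plan pays £11,408 − £525.80 = £10,882.20.
Insurer total: £8,486.40 + £1,227.20 + £6,283.20 + £10,882.20 = £26,879.

£26,879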